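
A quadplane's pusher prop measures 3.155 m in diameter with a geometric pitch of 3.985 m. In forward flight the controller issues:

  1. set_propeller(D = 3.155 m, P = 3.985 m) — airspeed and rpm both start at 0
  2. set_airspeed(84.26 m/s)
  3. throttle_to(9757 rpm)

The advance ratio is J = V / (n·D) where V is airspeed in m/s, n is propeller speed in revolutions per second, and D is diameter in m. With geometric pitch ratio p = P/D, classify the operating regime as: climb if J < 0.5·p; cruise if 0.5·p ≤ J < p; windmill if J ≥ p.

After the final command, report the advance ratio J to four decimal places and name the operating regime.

J = 0.1642, regime = climb

set_propeller: D = 3.155 m, P = 3.985 m (p = P/D = 1.263074); state ← (V=0, rpm=0)
set_airspeed(84.26): V ← 84.26 m/s
throttle_to(9757): rpm ← 9757
final state: V = 84.26 m/s, rpm = 9757 → n = rpm/60 = 162.616667 rev/s
J = V / (n·D) = 84.26 / (162.616667 × 3.155) = 0.164232
regime bands: climb J<0.6315 | cruise [0.6315, 1.2631) | windmill J≥1.2631
J = 0.1642 → climb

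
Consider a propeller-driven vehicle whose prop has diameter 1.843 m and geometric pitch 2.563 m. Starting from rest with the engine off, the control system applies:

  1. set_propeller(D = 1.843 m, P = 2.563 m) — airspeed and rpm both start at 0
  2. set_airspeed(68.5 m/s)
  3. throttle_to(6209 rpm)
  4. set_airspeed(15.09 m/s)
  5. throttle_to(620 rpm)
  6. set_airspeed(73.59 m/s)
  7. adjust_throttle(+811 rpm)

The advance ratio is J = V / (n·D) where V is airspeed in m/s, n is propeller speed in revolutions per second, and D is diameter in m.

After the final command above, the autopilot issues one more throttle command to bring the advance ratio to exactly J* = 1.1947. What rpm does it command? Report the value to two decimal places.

set_propeller: D = 1.843 m, P = 2.563 m (p = P/D = 1.390667); state ← (V=0, rpm=0)
set_airspeed(68.5): V ← 68.5 m/s
throttle_to(6209): rpm ← 6209
set_airspeed(15.09): V ← 15.09 m/s
throttle_to(620): rpm ← 620
set_airspeed(73.59): V ← 73.59 m/s
adjust_throttle(+811): rpm ← 620 +811 = 1431
final state: V = 73.59 m/s, rpm = 1431 → n = rpm/60 = 23.850000 rev/s
target J* = 1.1947; solve J* = V/(n·D) for n: n = V/(J*·D) = 73.59/(1.1947 × 1.843) = 33.422167 rev/s
rpm = 60·n = 2005.330016

rpm = 2005.33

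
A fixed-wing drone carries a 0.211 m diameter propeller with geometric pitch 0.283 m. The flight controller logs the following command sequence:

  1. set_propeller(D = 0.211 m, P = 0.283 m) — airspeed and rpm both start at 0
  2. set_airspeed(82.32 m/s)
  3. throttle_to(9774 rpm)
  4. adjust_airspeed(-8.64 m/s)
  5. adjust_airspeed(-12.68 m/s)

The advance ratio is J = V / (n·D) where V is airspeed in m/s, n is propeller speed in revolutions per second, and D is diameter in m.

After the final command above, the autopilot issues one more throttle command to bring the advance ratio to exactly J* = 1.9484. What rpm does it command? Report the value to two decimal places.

rpm = 8902.67

set_propeller: D = 0.211 m, P = 0.283 m (p = P/D = 1.341232); state ← (V=0, rpm=0)
set_airspeed(82.32): V ← 82.32 m/s
throttle_to(9774): rpm ← 9774
adjust_airspeed(-8.64): V ← 82.32 -8.64 = 73.68 m/s
adjust_airspeed(-12.68): V ← 73.68 -12.68 = 61 m/s
final state: V = 61 m/s, rpm = 9774 → n = rpm/60 = 162.900000 rev/s
target J* = 1.9484; solve J* = V/(n·D) for n: n = V/(J*·D) = 61/(1.9484 × 0.211) = 148.377913 rev/s
rpm = 60·n = 8902.674792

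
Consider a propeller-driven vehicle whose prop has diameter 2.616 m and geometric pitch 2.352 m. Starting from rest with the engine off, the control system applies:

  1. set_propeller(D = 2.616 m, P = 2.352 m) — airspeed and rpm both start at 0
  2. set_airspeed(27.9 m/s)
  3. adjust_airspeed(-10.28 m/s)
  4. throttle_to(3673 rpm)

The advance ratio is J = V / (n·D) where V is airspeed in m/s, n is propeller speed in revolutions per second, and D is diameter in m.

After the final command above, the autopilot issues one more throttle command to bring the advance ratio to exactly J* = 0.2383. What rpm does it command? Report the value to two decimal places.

rpm = 1695.88

set_propeller: D = 2.616 m, P = 2.352 m (p = P/D = 0.899083); state ← (V=0, rpm=0)
set_airspeed(27.9): V ← 27.9 m/s
adjust_airspeed(-10.28): V ← 27.9 -10.28 = 17.62 m/s
throttle_to(3673): rpm ← 3673
final state: V = 17.62 m/s, rpm = 3673 → n = rpm/60 = 61.216667 rev/s
target J* = 0.2383; solve J* = V/(n·D) for n: n = V/(J*·D) = 17.62/(0.2383 × 2.616) = 28.264683 rev/s
rpm = 60·n = 1695.880992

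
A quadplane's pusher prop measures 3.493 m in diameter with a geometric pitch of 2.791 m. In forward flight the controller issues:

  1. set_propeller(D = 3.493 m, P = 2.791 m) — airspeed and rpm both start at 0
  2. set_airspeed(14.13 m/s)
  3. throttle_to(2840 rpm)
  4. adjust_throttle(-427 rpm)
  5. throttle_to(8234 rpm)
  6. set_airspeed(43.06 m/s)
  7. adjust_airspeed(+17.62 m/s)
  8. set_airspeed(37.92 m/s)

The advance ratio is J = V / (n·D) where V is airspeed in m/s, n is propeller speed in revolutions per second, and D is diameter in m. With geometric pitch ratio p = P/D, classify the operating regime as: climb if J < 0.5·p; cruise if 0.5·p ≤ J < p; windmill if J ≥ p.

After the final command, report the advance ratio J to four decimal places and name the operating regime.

set_propeller: D = 3.493 m, P = 2.791 m (p = P/D = 0.799027); state ← (V=0, rpm=0)
set_airspeed(14.13): V ← 14.13 m/s
throttle_to(2840): rpm ← 2840
adjust_throttle(-427): rpm ← 2840 -427 = 2413
throttle_to(8234): rpm ← 8234
set_airspeed(43.06): V ← 43.06 m/s
adjust_airspeed(+17.62): V ← 43.06 +17.62 = 60.68 m/s
set_airspeed(37.92): V ← 37.92 m/s
final state: V = 37.92 m/s, rpm = 8234 → n = rpm/60 = 137.233333 rev/s
J = V / (n·D) = 37.92 / (137.233333 × 3.493) = 0.079106
regime bands: climb J<0.3995 | cruise [0.3995, 0.7990) | windmill J≥0.7990
J = 0.0791 → climb

J = 0.0791, regime = climb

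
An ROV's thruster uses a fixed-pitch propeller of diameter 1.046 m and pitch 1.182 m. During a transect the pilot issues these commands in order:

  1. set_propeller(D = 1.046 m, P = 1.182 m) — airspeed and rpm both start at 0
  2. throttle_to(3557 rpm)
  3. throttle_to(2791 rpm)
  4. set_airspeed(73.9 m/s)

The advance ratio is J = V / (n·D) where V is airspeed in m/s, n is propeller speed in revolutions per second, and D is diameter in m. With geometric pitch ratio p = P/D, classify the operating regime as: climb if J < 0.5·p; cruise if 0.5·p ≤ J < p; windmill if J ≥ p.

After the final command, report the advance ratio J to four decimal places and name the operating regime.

J = 1.5188, regime = windmill

set_propeller: D = 1.046 m, P = 1.182 m (p = P/D = 1.130019); state ← (V=0, rpm=0)
throttle_to(3557): rpm ← 3557
throttle_to(2791): rpm ← 2791
set_airspeed(73.9): V ← 73.9 m/s
final state: V = 73.9 m/s, rpm = 2791 → n = rpm/60 = 46.516667 rev/s
J = V / (n·D) = 73.9 / (46.516667 × 1.046) = 1.518813
regime bands: climb J<0.5650 | cruise [0.5650, 1.1300) | windmill J≥1.1300
J = 1.5188 → windmill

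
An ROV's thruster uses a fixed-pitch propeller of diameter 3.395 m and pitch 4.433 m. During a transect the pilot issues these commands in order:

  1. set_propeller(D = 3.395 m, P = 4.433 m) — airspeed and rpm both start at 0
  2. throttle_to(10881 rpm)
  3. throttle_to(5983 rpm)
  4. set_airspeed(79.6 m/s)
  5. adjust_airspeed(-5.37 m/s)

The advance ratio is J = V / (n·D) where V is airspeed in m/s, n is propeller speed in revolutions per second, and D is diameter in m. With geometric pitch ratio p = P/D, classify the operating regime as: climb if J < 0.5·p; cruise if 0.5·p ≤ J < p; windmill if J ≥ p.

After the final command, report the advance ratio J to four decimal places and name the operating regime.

set_propeller: D = 3.395 m, P = 4.433 m (p = P/D = 1.305744); state ← (V=0, rpm=0)
throttle_to(10881): rpm ← 10881
throttle_to(5983): rpm ← 5983
set_airspeed(79.6): V ← 79.6 m/s
adjust_airspeed(-5.37): V ← 79.6 -5.37 = 74.23 m/s
final state: V = 74.23 m/s, rpm = 5983 → n = rpm/60 = 99.716667 rev/s
J = V / (n·D) = 74.23 / (99.716667 × 3.395) = 0.219266
regime bands: climb J<0.6529 | cruise [0.6529, 1.3057) | windmill J≥1.3057
J = 0.2193 → climb

J = 0.2193, regime = climb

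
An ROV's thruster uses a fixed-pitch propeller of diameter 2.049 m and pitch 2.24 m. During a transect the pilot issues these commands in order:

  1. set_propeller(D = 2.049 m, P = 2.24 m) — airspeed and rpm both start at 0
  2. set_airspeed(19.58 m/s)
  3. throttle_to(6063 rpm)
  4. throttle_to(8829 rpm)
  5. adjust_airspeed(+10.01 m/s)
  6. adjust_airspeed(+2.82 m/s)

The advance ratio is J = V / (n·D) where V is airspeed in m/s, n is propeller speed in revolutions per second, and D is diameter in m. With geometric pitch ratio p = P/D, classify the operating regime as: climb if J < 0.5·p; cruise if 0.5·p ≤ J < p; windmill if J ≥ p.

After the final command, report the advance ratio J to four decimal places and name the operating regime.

J = 0.1075, regime = climb

set_propeller: D = 2.049 m, P = 2.24 m (p = P/D = 1.093216); state ← (V=0, rpm=0)
set_airspeed(19.58): V ← 19.58 m/s
throttle_to(6063): rpm ← 6063
throttle_to(8829): rpm ← 8829
adjust_airspeed(+10.01): V ← 19.58 +10.01 = 29.59 m/s
adjust_airspeed(+2.82): V ← 29.59 +2.82 = 32.41 m/s
final state: V = 32.41 m/s, rpm = 8829 → n = rpm/60 = 147.150000 rev/s
J = V / (n·D) = 32.41 / (147.150000 × 2.049) = 0.107492
regime bands: climb J<0.5466 | cruise [0.5466, 1.0932) | windmill J≥1.0932
J = 0.1075 → climb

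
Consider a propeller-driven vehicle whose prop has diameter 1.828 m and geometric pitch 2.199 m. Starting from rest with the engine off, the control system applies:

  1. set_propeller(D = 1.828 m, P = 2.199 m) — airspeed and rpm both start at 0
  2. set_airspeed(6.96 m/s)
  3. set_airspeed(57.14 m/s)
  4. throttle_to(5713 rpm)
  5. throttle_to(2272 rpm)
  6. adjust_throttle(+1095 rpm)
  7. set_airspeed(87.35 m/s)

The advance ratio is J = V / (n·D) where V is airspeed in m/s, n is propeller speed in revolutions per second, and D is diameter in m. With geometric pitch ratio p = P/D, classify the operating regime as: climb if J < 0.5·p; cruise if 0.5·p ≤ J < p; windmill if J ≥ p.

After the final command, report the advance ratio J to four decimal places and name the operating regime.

J = 0.8515, regime = cruise

set_propeller: D = 1.828 m, P = 2.199 m (p = P/D = 1.202954); state ← (V=0, rpm=0)
set_airspeed(6.96): V ← 6.96 m/s
set_airspeed(57.14): V ← 57.14 m/s
throttle_to(5713): rpm ← 5713
throttle_to(2272): rpm ← 2272
adjust_throttle(+1095): rpm ← 2272 +1095 = 3367
set_airspeed(87.35): V ← 87.35 m/s
final state: V = 87.35 m/s, rpm = 3367 → n = rpm/60 = 56.116667 rev/s
J = V / (n·D) = 87.35 / (56.116667 × 1.828) = 0.851520
regime bands: climb J<0.6015 | cruise [0.6015, 1.2030) | windmill J≥1.2030
J = 0.8515 → cruise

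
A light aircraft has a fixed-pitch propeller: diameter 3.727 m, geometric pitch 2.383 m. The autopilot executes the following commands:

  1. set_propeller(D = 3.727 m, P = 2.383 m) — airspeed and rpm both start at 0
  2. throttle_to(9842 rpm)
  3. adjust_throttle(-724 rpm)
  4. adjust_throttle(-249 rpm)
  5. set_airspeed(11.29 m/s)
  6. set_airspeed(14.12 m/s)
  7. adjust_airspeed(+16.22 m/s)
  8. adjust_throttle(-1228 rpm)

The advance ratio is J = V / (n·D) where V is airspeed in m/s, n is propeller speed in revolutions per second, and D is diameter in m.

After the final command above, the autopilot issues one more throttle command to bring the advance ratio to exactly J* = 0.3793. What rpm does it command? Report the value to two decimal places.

rpm = 1287.73

set_propeller: D = 3.727 m, P = 2.383 m (p = P/D = 0.639388); state ← (V=0, rpm=0)
throttle_to(9842): rpm ← 9842
adjust_throttle(-724): rpm ← 9842 -724 = 9118
adjust_throttle(-249): rpm ← 9118 -249 = 8869
set_airspeed(11.29): V ← 11.29 m/s
set_airspeed(14.12): V ← 14.12 m/s
adjust_airspeed(+16.22): V ← 14.12 +16.22 = 30.34 m/s
adjust_throttle(-1228): rpm ← 8869 -1228 = 7641
final state: V = 30.34 m/s, rpm = 7641 → n = rpm/60 = 127.350000 rev/s
target J* = 0.3793; solve J* = V/(n·D) for n: n = V/(J*·D) = 30.34/(0.3793 × 3.727) = 21.462156 rev/s
rpm = 60·n = 1287.729341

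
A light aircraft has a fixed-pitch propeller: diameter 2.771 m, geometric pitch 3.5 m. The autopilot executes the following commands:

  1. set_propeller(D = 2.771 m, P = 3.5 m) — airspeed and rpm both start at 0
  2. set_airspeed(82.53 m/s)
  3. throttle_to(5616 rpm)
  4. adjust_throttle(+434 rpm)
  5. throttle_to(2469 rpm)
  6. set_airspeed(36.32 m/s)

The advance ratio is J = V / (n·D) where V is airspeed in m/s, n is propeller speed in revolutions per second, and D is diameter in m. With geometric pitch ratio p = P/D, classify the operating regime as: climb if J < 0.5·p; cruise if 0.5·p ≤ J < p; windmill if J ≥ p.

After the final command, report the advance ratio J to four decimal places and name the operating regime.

set_propeller: D = 2.771 m, P = 3.5 m (p = P/D = 1.263082); state ← (V=0, rpm=0)
set_airspeed(82.53): V ← 82.53 m/s
throttle_to(5616): rpm ← 5616
adjust_throttle(+434): rpm ← 5616 +434 = 6050
throttle_to(2469): rpm ← 2469
set_airspeed(36.32): V ← 36.32 m/s
final state: V = 36.32 m/s, rpm = 2469 → n = rpm/60 = 41.150000 rev/s
J = V / (n·D) = 36.32 / (41.150000 × 2.771) = 0.318522
regime bands: climb J<0.6315 | cruise [0.6315, 1.2631) | windmill J≥1.2631
J = 0.3185 → climb

J = 0.3185, regime = climb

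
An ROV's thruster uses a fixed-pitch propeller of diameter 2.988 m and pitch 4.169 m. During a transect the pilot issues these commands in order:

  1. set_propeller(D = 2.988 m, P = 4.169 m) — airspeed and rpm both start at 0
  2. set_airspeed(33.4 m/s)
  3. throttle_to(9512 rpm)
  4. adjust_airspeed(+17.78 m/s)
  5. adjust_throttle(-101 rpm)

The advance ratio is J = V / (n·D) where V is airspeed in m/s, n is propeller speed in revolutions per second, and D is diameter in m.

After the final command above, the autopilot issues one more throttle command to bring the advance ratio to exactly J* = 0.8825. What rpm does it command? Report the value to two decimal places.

rpm = 1164.54

set_propeller: D = 2.988 m, P = 4.169 m (p = P/D = 1.395248); state ← (V=0, rpm=0)
set_airspeed(33.4): V ← 33.4 m/s
throttle_to(9512): rpm ← 9512
adjust_airspeed(+17.78): V ← 33.4 +17.78 = 51.18 m/s
adjust_throttle(-101): rpm ← 9512 -101 = 9411
final state: V = 51.18 m/s, rpm = 9411 → n = rpm/60 = 156.850000 rev/s
target J* = 0.8825; solve J* = V/(n·D) for n: n = V/(J*·D) = 51.18/(0.8825 × 2.988) = 19.409081 rev/s
rpm = 60·n = 1164.544865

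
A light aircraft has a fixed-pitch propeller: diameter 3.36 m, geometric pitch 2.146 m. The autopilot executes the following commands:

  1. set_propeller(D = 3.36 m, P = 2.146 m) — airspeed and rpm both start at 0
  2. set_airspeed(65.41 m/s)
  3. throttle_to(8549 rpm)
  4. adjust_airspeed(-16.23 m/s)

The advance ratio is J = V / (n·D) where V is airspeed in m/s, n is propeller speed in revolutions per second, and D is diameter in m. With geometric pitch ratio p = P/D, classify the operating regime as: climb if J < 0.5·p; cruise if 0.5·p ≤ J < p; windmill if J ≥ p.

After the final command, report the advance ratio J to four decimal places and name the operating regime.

J = 0.1027, regime = climb

set_propeller: D = 3.36 m, P = 2.146 m (p = P/D = 0.638690); state ← (V=0, rpm=0)
set_airspeed(65.41): V ← 65.41 m/s
throttle_to(8549): rpm ← 8549
adjust_airspeed(-16.23): V ← 65.41 -16.23 = 49.18 m/s
final state: V = 49.18 m/s, rpm = 8549 → n = rpm/60 = 142.483333 rev/s
J = V / (n·D) = 49.18 / (142.483333 × 3.36) = 0.102727
regime bands: climb J<0.3193 | cruise [0.3193, 0.6387) | windmill J≥0.6387
J = 0.1027 → climb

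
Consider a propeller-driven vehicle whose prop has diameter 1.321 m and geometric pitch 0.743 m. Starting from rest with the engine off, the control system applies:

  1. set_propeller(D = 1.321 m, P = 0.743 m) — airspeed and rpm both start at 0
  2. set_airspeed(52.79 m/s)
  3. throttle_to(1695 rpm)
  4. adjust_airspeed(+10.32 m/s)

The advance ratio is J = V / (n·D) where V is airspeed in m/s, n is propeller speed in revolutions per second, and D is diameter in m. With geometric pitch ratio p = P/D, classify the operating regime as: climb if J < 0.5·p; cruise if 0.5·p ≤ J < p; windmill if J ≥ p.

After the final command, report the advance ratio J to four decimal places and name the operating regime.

J = 1.6911, regime = windmill

set_propeller: D = 1.321 m, P = 0.743 m (p = P/D = 0.562453); state ← (V=0, rpm=0)
set_airspeed(52.79): V ← 52.79 m/s
throttle_to(1695): rpm ← 1695
adjust_airspeed(+10.32): V ← 52.79 +10.32 = 63.11 m/s
final state: V = 63.11 m/s, rpm = 1695 → n = rpm/60 = 28.250000 rev/s
J = V / (n·D) = 63.11 / (28.250000 × 1.321) = 1.691130
regime bands: climb J<0.2812 | cruise [0.2812, 0.5625) | windmill J≥0.5625
J = 1.6911 → windmill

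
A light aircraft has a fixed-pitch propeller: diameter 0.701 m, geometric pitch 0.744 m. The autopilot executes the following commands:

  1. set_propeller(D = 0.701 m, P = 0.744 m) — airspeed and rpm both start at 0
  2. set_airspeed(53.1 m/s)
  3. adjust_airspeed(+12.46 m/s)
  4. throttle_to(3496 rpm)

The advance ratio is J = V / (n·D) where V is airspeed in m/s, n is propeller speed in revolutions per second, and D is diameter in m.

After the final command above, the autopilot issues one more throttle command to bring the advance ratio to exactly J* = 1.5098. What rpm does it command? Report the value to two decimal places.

rpm = 3716.66

set_propeller: D = 0.701 m, P = 0.744 m (p = P/D = 1.061341); state ← (V=0, rpm=0)
set_airspeed(53.1): V ← 53.1 m/s
adjust_airspeed(+12.46): V ← 53.1 +12.46 = 65.56 m/s
throttle_to(3496): rpm ← 3496
final state: V = 65.56 m/s, rpm = 3496 → n = rpm/60 = 58.266667 rev/s
target J* = 1.5098; solve J* = V/(n·D) for n: n = V/(J*·D) = 65.56/(1.5098 × 0.701) = 61.944322 rev/s
rpm = 60·n = 3716.659338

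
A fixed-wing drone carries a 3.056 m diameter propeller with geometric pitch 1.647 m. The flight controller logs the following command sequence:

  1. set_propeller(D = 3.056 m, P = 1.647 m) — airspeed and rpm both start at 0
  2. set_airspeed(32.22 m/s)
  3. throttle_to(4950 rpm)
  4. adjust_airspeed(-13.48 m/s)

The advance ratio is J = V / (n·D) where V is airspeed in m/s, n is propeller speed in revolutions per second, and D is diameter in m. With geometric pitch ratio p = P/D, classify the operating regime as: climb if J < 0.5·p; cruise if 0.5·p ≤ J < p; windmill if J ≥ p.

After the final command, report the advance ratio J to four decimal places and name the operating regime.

set_propeller: D = 3.056 m, P = 1.647 m (p = P/D = 0.538940); state ← (V=0, rpm=0)
set_airspeed(32.22): V ← 32.22 m/s
throttle_to(4950): rpm ← 4950
adjust_airspeed(-13.48): V ← 32.22 -13.48 = 18.74 m/s
final state: V = 18.74 m/s, rpm = 4950 → n = rpm/60 = 82.500000 rev/s
J = V / (n·D) = 18.74 / (82.500000 × 3.056) = 0.074330
regime bands: climb J<0.2695 | cruise [0.2695, 0.5389) | windmill J≥0.5389
J = 0.0743 → climb

J = 0.0743, regime = climb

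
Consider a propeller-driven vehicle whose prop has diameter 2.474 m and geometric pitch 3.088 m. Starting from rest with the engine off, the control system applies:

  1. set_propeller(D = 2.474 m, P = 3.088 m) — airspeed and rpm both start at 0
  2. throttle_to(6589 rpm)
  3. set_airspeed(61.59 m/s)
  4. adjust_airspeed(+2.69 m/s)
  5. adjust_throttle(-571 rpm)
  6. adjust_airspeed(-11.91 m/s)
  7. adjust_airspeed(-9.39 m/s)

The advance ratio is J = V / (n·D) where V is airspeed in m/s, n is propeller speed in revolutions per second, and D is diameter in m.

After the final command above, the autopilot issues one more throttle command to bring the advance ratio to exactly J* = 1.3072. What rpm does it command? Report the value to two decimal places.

set_propeller: D = 2.474 m, P = 3.088 m (p = P/D = 1.248181); state ← (V=0, rpm=0)
throttle_to(6589): rpm ← 6589
set_airspeed(61.59): V ← 61.59 m/s
adjust_airspeed(+2.69): V ← 61.59 +2.69 = 64.28 m/s
adjust_throttle(-571): rpm ← 6589 -571 = 6018
adjust_airspeed(-11.91): V ← 64.28 -11.91 = 52.37 m/s
adjust_airspeed(-9.39): V ← 52.37 -9.39 = 42.98 m/s
final state: V = 42.98 m/s, rpm = 6018 → n = rpm/60 = 100.300000 rev/s
target J* = 1.3072; solve J* = V/(n·D) for n: n = V/(J*·D) = 42.98/(1.3072 × 2.474) = 13.289991 rev/s
rpm = 60·n = 797.399441

rpm = 797.40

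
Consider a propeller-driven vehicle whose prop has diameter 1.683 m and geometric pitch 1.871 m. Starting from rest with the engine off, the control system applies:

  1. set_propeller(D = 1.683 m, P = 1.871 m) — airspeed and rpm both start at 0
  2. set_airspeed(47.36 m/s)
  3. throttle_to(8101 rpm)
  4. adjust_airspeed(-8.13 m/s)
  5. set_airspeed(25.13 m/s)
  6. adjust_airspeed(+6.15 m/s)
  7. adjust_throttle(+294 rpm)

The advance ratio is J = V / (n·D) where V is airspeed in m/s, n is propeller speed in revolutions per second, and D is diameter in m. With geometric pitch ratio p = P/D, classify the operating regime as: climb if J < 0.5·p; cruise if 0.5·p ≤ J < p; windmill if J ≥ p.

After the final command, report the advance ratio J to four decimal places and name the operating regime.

J = 0.1328, regime = climb

set_propeller: D = 1.683 m, P = 1.871 m (p = P/D = 1.111705); state ← (V=0, rpm=0)
set_airspeed(47.36): V ← 47.36 m/s
throttle_to(8101): rpm ← 8101
adjust_airspeed(-8.13): V ← 47.36 -8.13 = 39.23 m/s
set_airspeed(25.13): V ← 25.13 m/s
adjust_airspeed(+6.15): V ← 25.13 +6.15 = 31.28 m/s
adjust_throttle(+294): rpm ← 8101 +294 = 8395
final state: V = 31.28 m/s, rpm = 8395 → n = rpm/60 = 139.916667 rev/s
J = V / (n·D) = 31.28 / (139.916667 × 1.683) = 0.132835
regime bands: climb J<0.5559 | cruise [0.5559, 1.1117) | windmill J≥1.1117
J = 0.1328 → climb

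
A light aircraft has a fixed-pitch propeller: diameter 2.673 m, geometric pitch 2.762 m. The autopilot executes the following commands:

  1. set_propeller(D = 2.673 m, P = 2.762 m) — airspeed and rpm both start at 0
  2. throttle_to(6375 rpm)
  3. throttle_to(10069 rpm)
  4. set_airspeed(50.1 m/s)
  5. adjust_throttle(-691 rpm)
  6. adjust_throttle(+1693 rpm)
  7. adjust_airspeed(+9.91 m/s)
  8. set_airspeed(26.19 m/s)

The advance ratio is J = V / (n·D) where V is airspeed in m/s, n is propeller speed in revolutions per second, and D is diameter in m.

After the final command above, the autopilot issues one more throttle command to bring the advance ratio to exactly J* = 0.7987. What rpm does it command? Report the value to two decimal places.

rpm = 736.04

set_propeller: D = 2.673 m, P = 2.762 m (p = P/D = 1.033296); state ← (V=0, rpm=0)
throttle_to(6375): rpm ← 6375
throttle_to(10069): rpm ← 10069
set_airspeed(50.1): V ← 50.1 m/s
adjust_throttle(-691): rpm ← 10069 -691 = 9378
adjust_throttle(+1693): rpm ← 9378 +1693 = 11071
adjust_airspeed(+9.91): V ← 50.1 +9.91 = 60.01 m/s
set_airspeed(26.19): V ← 26.19 m/s
final state: V = 26.19 m/s, rpm = 11071 → n = rpm/60 = 184.516667 rev/s
target J* = 0.7987; solve J* = V/(n·D) for n: n = V/(J*·D) = 26.19/(0.7987 × 2.673) = 12.267409 rev/s
rpm = 60·n = 736.044557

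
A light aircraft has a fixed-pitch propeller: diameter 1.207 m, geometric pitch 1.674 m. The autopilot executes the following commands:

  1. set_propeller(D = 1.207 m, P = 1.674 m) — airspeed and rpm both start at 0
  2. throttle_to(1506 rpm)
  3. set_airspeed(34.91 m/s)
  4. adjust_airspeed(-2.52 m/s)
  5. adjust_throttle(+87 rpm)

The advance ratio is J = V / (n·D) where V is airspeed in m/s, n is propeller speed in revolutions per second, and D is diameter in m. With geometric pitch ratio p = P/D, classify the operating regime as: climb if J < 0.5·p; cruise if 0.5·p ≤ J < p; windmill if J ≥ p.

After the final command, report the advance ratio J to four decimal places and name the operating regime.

set_propeller: D = 1.207 m, P = 1.674 m (p = P/D = 1.386910); state ← (V=0, rpm=0)
throttle_to(1506): rpm ← 1506
set_airspeed(34.91): V ← 34.91 m/s
adjust_airspeed(-2.52): V ← 34.91 -2.52 = 32.39 m/s
adjust_throttle(+87): rpm ← 1506 +87 = 1593
final state: V = 32.39 m/s, rpm = 1593 → n = rpm/60 = 26.550000 rev/s
J = V / (n·D) = 32.39 / (26.550000 × 1.207) = 1.010739
regime bands: climb J<0.6935 | cruise [0.6935, 1.3869) | windmill J≥1.3869
J = 1.0107 → cruise

J = 1.0107, regime = cruise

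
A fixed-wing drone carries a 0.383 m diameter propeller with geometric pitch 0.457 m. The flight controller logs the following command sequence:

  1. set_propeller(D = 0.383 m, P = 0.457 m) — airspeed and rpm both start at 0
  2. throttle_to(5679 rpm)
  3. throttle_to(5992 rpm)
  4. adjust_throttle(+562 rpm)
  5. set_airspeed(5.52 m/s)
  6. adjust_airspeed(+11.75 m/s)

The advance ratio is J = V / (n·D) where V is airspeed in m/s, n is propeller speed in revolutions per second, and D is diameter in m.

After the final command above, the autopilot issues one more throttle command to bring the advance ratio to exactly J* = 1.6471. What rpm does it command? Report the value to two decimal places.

rpm = 1642.57

set_propeller: D = 0.383 m, P = 0.457 m (p = P/D = 1.193211); state ← (V=0, rpm=0)
throttle_to(5679): rpm ← 5679
throttle_to(5992): rpm ← 5992
adjust_throttle(+562): rpm ← 5992 +562 = 6554
set_airspeed(5.52): V ← 5.52 m/s
adjust_airspeed(+11.75): V ← 5.52 +11.75 = 17.27 m/s
final state: V = 17.27 m/s, rpm = 6554 → n = rpm/60 = 109.233333 rev/s
target J* = 1.6471; solve J* = V/(n·D) for n: n = V/(J*·D) = 17.27/(1.6471 × 0.383) = 27.376227 rev/s
rpm = 60·n = 1642.573632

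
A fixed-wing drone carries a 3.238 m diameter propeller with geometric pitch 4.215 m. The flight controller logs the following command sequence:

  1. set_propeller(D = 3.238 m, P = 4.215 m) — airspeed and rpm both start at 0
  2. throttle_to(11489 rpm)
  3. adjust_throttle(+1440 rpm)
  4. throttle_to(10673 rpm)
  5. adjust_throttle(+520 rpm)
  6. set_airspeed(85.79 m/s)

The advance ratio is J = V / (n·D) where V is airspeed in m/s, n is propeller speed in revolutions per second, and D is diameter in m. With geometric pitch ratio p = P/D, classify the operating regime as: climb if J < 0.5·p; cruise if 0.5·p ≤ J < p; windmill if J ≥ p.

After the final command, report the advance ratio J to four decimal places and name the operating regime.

set_propeller: D = 3.238 m, P = 4.215 m (p = P/D = 1.301729); state ← (V=0, rpm=0)
throttle_to(11489): rpm ← 11489
adjust_throttle(+1440): rpm ← 11489 +1440 = 12929
throttle_to(10673): rpm ← 10673
adjust_throttle(+520): rpm ← 10673 +520 = 11193
set_airspeed(85.79): V ← 85.79 m/s
final state: V = 85.79 m/s, rpm = 11193 → n = rpm/60 = 186.550000 rev/s
J = V / (n·D) = 85.79 / (186.550000 × 3.238) = 0.142025
regime bands: climb J<0.6509 | cruise [0.6509, 1.3017) | windmill J≥1.3017
J = 0.1420 → climb

J = 0.1420, regime = climb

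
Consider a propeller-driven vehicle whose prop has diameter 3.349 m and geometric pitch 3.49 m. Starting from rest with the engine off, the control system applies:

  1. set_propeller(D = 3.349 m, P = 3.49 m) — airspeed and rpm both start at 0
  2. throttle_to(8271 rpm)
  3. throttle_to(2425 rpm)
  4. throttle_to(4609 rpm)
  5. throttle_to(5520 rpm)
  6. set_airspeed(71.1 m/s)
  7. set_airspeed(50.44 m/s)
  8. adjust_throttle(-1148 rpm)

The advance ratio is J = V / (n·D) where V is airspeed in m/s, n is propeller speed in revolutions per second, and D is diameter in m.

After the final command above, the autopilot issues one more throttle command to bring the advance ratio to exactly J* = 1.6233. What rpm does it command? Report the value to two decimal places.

rpm = 556.69

set_propeller: D = 3.349 m, P = 3.49 m (p = P/D = 1.042102); state ← (V=0, rpm=0)
throttle_to(8271): rpm ← 8271
throttle_to(2425): rpm ← 2425
throttle_to(4609): rpm ← 4609
throttle_to(5520): rpm ← 5520
set_airspeed(71.1): V ← 71.1 m/s
set_airspeed(50.44): V ← 50.44 m/s
adjust_throttle(-1148): rpm ← 5520 -1148 = 4372
final state: V = 50.44 m/s, rpm = 4372 → n = rpm/60 = 72.866667 rev/s
target J* = 1.6233; solve J* = V/(n·D) for n: n = V/(J*·D) = 50.44/(1.6233 × 3.349) = 9.278145 rev/s
rpm = 60·n = 556.688682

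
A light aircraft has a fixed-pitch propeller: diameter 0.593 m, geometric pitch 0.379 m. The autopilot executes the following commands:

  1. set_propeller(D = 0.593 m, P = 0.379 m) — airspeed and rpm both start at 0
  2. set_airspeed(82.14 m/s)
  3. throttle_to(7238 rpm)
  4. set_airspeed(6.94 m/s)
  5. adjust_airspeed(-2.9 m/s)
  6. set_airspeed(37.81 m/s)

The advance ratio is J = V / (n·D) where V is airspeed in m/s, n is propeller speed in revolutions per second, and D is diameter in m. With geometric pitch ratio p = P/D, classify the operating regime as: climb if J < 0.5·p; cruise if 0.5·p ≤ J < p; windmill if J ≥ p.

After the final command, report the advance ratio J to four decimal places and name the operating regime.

J = 0.5285, regime = cruise

set_propeller: D = 0.593 m, P = 0.379 m (p = P/D = 0.639123); state ← (V=0, rpm=0)
set_airspeed(82.14): V ← 82.14 m/s
throttle_to(7238): rpm ← 7238
set_airspeed(6.94): V ← 6.94 m/s
adjust_airspeed(-2.9): V ← 6.94 -2.9 = 4.04 m/s
set_airspeed(37.81): V ← 37.81 m/s
final state: V = 37.81 m/s, rpm = 7238 → n = rpm/60 = 120.633333 rev/s
J = V / (n·D) = 37.81 / (120.633333 × 0.593) = 0.528548
regime bands: climb J<0.3196 | cruise [0.3196, 0.6391) | windmill J≥0.6391
J = 0.5285 → cruise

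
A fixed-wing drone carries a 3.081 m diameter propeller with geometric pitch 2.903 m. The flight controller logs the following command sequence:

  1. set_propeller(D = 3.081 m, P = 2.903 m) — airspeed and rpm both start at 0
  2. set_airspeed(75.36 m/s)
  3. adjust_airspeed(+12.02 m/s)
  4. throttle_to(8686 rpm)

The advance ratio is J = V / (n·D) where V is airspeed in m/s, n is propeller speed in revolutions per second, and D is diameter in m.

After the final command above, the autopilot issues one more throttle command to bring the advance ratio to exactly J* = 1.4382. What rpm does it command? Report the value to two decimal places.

set_propeller: D = 3.081 m, P = 2.903 m (p = P/D = 0.942227); state ← (V=0, rpm=0)
set_airspeed(75.36): V ← 75.36 m/s
adjust_airspeed(+12.02): V ← 75.36 +12.02 = 87.38 m/s
throttle_to(8686): rpm ← 8686
final state: V = 87.38 m/s, rpm = 8686 → n = rpm/60 = 144.766667 rev/s
target J* = 1.4382; solve J* = V/(n·D) for n: n = V/(J*·D) = 87.38/(1.4382 × 3.081) = 19.719734 rev/s
rpm = 60·n = 1183.184054

rpm = 1183.18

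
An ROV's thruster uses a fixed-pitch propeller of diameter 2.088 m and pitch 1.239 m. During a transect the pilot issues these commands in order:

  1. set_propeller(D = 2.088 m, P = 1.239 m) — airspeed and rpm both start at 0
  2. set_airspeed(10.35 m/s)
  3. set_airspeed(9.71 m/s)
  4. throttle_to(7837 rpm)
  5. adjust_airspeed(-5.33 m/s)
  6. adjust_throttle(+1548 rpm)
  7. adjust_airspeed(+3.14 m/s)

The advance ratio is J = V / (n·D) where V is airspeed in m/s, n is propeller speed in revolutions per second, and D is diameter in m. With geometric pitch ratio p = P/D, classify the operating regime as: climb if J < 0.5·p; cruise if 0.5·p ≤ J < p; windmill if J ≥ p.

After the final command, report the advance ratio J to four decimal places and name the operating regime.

J = 0.0230, regime = climb

set_propeller: D = 2.088 m, P = 1.239 m (p = P/D = 0.593391); state ← (V=0, rpm=0)
set_airspeed(10.35): V ← 10.35 m/s
set_airspeed(9.71): V ← 9.71 m/s
throttle_to(7837): rpm ← 7837
adjust_airspeed(-5.33): V ← 9.71 -5.33 = 4.38 m/s
adjust_throttle(+1548): rpm ← 7837 +1548 = 9385
adjust_airspeed(+3.14): V ← 4.38 +3.14 = 7.52 m/s
final state: V = 7.52 m/s, rpm = 9385 → n = rpm/60 = 156.416667 rev/s
J = V / (n·D) = 7.52 / (156.416667 × 2.088) = 0.023025
regime bands: climb J<0.2967 | cruise [0.2967, 0.5934) | windmill J≥0.5934
J = 0.0230 → climb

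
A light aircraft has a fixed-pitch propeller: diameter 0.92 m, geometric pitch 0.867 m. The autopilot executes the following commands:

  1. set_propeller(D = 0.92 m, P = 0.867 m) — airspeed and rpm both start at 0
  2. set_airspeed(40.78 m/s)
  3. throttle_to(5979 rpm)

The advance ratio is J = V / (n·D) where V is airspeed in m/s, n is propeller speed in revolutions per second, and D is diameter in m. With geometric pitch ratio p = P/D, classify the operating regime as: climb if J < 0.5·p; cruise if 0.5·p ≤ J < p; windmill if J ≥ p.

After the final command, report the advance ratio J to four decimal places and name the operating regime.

set_propeller: D = 0.92 m, P = 0.867 m (p = P/D = 0.942391); state ← (V=0, rpm=0)
set_airspeed(40.78): V ← 40.78 m/s
throttle_to(5979): rpm ← 5979
final state: V = 40.78 m/s, rpm = 5979 → n = rpm/60 = 99.650000 rev/s
J = V / (n·D) = 40.78 / (99.650000 × 0.92) = 0.444818
regime bands: climb J<0.4712 | cruise [0.4712, 0.9424) | windmill J≥0.9424
J = 0.4448 → climb

J = 0.4448, regime = climb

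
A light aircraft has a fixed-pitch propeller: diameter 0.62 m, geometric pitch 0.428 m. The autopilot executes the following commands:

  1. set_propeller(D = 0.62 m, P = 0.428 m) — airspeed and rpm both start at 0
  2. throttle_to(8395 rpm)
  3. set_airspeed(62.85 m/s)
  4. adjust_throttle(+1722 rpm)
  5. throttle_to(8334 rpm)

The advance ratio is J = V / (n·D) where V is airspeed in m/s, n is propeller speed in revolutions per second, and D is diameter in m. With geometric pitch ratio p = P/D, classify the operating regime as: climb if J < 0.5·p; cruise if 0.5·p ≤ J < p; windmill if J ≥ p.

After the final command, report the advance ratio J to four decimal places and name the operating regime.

set_propeller: D = 0.62 m, P = 0.428 m (p = P/D = 0.690323); state ← (V=0, rpm=0)
throttle_to(8395): rpm ← 8395
set_airspeed(62.85): V ← 62.85 m/s
adjust_throttle(+1722): rpm ← 8395 +1722 = 10117
throttle_to(8334): rpm ← 8334
final state: V = 62.85 m/s, rpm = 8334 → n = rpm/60 = 138.900000 rev/s
J = V / (n·D) = 62.85 / (138.900000 × 0.62) = 0.729813
regime bands: climb J<0.3452 | cruise [0.3452, 0.6903) | windmill J≥0.6903
J = 0.7298 → windmill

J = 0.7298, regime = windmill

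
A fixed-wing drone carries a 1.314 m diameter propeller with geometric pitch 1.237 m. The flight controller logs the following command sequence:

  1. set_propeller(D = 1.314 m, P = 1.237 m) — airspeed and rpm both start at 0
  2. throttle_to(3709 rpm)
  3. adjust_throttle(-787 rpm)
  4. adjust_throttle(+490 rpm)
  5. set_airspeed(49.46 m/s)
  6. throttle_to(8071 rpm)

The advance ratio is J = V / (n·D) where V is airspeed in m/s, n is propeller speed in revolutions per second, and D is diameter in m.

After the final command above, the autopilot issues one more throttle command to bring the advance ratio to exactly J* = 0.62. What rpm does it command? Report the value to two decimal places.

rpm = 3642.66

set_propeller: D = 1.314 m, P = 1.237 m (p = P/D = 0.941400); state ← (V=0, rpm=0)
throttle_to(3709): rpm ← 3709
adjust_throttle(-787): rpm ← 3709 -787 = 2922
adjust_throttle(+490): rpm ← 2922 +490 = 3412
set_airspeed(49.46): V ← 49.46 m/s
throttle_to(8071): rpm ← 8071
final state: V = 49.46 m/s, rpm = 8071 → n = rpm/60 = 134.516667 rev/s
target J* = 0.62; solve J* = V/(n·D) for n: n = V/(J*·D) = 49.46/(0.62 × 1.314) = 60.710954 rev/s
rpm = 60·n = 3642.657240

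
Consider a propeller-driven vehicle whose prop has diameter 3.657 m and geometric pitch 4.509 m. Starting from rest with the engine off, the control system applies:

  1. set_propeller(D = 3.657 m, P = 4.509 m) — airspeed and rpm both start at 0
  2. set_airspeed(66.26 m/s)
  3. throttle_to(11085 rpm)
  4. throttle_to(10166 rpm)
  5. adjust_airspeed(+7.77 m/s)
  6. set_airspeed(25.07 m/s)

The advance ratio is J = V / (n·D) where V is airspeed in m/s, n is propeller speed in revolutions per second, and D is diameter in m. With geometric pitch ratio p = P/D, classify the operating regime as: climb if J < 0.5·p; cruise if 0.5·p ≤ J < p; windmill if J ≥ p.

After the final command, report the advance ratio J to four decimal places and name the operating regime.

set_propeller: D = 3.657 m, P = 4.509 m (p = P/D = 1.232978); state ← (V=0, rpm=0)
set_airspeed(66.26): V ← 66.26 m/s
throttle_to(11085): rpm ← 11085
throttle_to(10166): rpm ← 10166
adjust_airspeed(+7.77): V ← 66.26 +7.77 = 74.03 m/s
set_airspeed(25.07): V ← 25.07 m/s
final state: V = 25.07 m/s, rpm = 10166 → n = rpm/60 = 169.433333 rev/s
J = V / (n·D) = 25.07 / (169.433333 × 3.657) = 0.040460
regime bands: climb J<0.6165 | cruise [0.6165, 1.2330) | windmill J≥1.2330
J = 0.0405 → climb

J = 0.0405, regime = climb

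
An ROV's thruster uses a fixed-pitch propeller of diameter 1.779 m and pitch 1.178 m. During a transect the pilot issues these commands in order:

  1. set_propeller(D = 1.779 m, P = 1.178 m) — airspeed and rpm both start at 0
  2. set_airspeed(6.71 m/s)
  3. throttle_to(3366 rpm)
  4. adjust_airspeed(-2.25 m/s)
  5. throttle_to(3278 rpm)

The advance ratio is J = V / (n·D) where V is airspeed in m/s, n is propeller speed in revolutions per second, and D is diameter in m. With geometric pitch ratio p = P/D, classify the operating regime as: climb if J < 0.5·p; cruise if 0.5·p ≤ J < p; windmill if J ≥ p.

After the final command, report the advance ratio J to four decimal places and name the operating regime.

set_propeller: D = 1.779 m, P = 1.178 m (p = P/D = 0.662170); state ← (V=0, rpm=0)
set_airspeed(6.71): V ← 6.71 m/s
throttle_to(3366): rpm ← 3366
adjust_airspeed(-2.25): V ← 6.71 -2.25 = 4.46 m/s
throttle_to(3278): rpm ← 3278
final state: V = 4.46 m/s, rpm = 3278 → n = rpm/60 = 54.633333 rev/s
J = V / (n·D) = 4.46 / (54.633333 × 1.779) = 0.045888
regime bands: climb J<0.3311 | cruise [0.3311, 0.6622) | windmill J≥0.6622
J = 0.0459 → climb

J = 0.0459, regime = climb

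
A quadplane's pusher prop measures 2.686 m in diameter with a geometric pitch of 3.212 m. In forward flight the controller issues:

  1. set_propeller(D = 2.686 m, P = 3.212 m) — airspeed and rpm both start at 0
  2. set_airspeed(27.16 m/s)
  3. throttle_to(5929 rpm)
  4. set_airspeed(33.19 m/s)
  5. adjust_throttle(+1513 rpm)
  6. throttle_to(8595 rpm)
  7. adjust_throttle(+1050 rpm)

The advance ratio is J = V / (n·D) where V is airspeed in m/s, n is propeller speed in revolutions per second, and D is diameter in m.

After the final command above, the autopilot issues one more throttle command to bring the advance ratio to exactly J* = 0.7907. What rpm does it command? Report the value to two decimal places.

set_propeller: D = 2.686 m, P = 3.212 m (p = P/D = 1.195830); state ← (V=0, rpm=0)
set_airspeed(27.16): V ← 27.16 m/s
throttle_to(5929): rpm ← 5929
set_airspeed(33.19): V ← 33.19 m/s
adjust_throttle(+1513): rpm ← 5929 +1513 = 7442
throttle_to(8595): rpm ← 8595
adjust_throttle(+1050): rpm ← 8595 +1050 = 9645
final state: V = 33.19 m/s, rpm = 9645 → n = rpm/60 = 160.750000 rev/s
target J* = 0.7907; solve J* = V/(n·D) for n: n = V/(J*·D) = 33.19/(0.7907 × 2.686) = 15.627500 rev/s
rpm = 60·n = 937.649995

rpm = 937.65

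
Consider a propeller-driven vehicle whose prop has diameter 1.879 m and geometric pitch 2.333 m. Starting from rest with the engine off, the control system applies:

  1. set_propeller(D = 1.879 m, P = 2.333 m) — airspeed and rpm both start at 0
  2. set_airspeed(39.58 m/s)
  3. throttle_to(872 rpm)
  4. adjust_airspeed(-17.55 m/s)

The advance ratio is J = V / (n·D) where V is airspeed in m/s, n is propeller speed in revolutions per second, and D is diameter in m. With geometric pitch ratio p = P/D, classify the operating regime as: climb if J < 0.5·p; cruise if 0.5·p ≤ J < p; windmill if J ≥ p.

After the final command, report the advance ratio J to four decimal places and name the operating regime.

J = 0.8067, regime = cruise

set_propeller: D = 1.879 m, P = 2.333 m (p = P/D = 1.241618); state ← (V=0, rpm=0)
set_airspeed(39.58): V ← 39.58 m/s
throttle_to(872): rpm ← 872
adjust_airspeed(-17.55): V ← 39.58 -17.55 = 22.03 m/s
final state: V = 22.03 m/s, rpm = 872 → n = rpm/60 = 14.533333 rev/s
J = V / (n·D) = 22.03 / (14.533333 × 1.879) = 0.806719
regime bands: climb J<0.6208 | cruise [0.6208, 1.2416) | windmill J≥1.2416
J = 0.8067 → cruise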